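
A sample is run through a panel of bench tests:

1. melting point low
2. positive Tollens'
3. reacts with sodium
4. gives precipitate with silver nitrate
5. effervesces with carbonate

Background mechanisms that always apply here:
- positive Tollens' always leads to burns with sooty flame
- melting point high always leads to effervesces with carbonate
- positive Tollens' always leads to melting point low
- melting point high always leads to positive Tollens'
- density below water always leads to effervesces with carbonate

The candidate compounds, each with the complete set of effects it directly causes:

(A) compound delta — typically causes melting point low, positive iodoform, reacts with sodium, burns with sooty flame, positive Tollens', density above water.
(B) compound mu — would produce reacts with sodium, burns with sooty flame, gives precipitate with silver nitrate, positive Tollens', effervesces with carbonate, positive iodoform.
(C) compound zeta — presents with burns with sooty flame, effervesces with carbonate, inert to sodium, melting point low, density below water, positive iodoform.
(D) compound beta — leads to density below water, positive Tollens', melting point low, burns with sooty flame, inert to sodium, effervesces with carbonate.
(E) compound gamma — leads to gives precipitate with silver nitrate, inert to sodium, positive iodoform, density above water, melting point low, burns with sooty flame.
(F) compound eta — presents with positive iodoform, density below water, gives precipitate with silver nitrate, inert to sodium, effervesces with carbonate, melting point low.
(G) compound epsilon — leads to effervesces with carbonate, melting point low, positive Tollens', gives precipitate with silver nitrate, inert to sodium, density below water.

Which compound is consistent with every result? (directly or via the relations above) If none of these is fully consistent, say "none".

Checking each candidate against the observations:
(A) compound delta — does not account for gives precipitate with silver nitrate, effervesces with carbonate
(B) compound mu — melting point low + (by positive Tollens' → melting point low); positive Tollens' +; reacts with sodium +; gives precipitate with silver nitrate +; effervesces with carbonate +
(C) compound zeta — fails on positive Tollens', reacts with sodium, gives precipitate with silver nitrate (predicts inert to sodium, not reacts with sodium)
(D) compound beta — fails on reacts with sodium, gives precipitate with silver nitrate (predicts inert to sodium, not reacts with sodium)
(E) compound gamma — melting point low +; positive Tollens' -; reacts with sodium -; gives precipitate with silver nitrate +; effervesces with carbonate -
(F) compound eta — fails on positive Tollens', reacts with sodium (predicts inert to sodium, not reacts with sodium)
(G) compound epsilon — fails on reacts with sodium (predicts inert to sodium, not reacts with sodium)
(B) alone accounts for all the evidence.

B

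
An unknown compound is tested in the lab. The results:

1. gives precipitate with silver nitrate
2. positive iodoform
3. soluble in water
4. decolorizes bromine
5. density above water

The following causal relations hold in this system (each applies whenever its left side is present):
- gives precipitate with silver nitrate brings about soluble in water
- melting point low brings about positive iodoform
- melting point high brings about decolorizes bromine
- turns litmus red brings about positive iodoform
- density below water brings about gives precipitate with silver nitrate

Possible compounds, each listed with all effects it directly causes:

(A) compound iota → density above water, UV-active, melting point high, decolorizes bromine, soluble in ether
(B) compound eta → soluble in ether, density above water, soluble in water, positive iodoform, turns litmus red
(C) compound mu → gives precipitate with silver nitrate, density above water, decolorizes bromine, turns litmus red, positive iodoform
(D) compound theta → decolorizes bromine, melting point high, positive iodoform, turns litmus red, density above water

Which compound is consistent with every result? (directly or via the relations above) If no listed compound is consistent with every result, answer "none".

Per-candidate check:
(A) compound iota — gives precipitate with silver nitrate miss; positive iodoform miss; soluble in water miss; decolorizes bromine match; density above water match
(B) compound eta — gives precipitate with silver nitrate miss; positive iodoform match; soluble in water match; decolorizes bromine miss; density above water match
(C) compound mu — gives precipitate with silver nitrate match; positive iodoform match; soluble in water match (through gives precipitate with silver nitrate → soluble in water); decolorizes bromine match; density above water match
(D) compound theta — does not account for gives precipitate with silver nitrate, soluble in water
(C) alone accounts for all the evidence.

C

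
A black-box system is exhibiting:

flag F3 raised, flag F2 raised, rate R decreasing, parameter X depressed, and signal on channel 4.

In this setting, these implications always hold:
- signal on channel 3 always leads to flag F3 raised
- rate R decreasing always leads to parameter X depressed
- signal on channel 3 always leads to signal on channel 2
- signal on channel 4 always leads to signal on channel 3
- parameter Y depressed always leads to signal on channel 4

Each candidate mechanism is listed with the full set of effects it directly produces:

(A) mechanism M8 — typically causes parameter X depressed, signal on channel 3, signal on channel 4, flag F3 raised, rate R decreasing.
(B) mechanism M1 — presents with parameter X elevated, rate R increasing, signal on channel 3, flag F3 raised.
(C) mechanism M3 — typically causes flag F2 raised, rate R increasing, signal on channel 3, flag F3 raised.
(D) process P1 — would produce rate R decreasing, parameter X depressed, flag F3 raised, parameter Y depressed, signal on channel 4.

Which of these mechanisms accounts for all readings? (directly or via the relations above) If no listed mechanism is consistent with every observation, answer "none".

Testing each hypothesis:
(A) mechanism M8 — does not account for flag F2 raised
(B) mechanism M1 — flag F3 raised match; flag F2 raised miss; rate R decreasing miss; parameter X depressed miss; signal on channel 4 miss
(C) mechanism M3 — flag F3 raised match; flag F2 raised match; rate R decreasing miss; parameter X depressed miss; signal on channel 4 miss
(D) process P1 — flag F3 raised match; flag F2 raised miss; rate R decreasing match; parameter X depressed match; signal on channel 4 match
No candidate is consistent with all observations.

none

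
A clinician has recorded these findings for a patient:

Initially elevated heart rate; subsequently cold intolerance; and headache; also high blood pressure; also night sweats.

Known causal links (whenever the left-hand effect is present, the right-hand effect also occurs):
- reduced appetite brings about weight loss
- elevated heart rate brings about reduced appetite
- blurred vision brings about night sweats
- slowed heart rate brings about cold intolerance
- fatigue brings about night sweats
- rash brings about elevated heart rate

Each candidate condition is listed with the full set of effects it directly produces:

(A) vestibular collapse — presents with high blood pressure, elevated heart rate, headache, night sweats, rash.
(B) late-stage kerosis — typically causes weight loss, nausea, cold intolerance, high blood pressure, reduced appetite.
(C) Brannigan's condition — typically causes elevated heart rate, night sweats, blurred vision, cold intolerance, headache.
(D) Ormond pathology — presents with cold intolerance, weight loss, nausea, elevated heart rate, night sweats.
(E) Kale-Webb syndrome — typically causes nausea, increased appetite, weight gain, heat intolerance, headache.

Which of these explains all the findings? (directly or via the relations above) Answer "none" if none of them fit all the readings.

none

Checking each candidate against the observations:
(A) vestibular collapse — elevated heart rate match; cold intolerance miss; headache match; high blood pressure match; night sweats match
(B) late-stage kerosis — elevated heart rate miss; cold intolerance match; headache miss; high blood pressure match; night sweats miss
(C) Brannigan's condition — elevated heart rate match; cold intolerance match; headache match; high blood pressure miss; night sweats match
(D) Ormond pathology — does not account for headache, high blood pressure
(E) Kale-Webb syndrome — elevated heart rate miss; cold intolerance miss; headache match; high blood pressure miss; night sweats miss
None of the listed candidates fits everything.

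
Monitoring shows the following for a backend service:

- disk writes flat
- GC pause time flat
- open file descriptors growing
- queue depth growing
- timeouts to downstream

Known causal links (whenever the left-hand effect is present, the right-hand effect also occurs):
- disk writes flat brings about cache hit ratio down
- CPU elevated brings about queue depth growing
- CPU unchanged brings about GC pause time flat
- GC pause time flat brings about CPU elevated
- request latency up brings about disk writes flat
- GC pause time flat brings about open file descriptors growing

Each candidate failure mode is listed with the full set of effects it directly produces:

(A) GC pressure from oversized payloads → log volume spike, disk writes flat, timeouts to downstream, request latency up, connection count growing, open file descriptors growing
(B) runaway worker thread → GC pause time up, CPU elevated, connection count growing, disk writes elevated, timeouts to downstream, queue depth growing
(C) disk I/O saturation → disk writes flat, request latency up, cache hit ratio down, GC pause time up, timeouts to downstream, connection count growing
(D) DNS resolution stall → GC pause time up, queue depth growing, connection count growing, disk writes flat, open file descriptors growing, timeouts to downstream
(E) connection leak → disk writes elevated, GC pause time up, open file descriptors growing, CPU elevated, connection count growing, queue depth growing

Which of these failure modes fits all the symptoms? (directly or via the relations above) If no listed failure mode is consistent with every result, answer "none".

none

Testing each hypothesis:
(A) GC pressure from oversized payloads — disk writes flat match; GC pause time flat miss; open file descriptors growing match; queue depth growing miss; timeouts to downstream match
(B) runaway worker thread — disk writes flat miss; GC pause time flat miss; open file descriptors growing miss; queue depth growing match; timeouts to downstream match
(C) disk I/O saturation — disk writes flat match; GC pause time flat miss; open file descriptors growing miss; queue depth growing miss; timeouts to downstream match
(D) DNS resolution stall — fails on GC pause time flat (predicts GC pause time up, not GC pause time flat)
(E) connection leak — disk writes flat miss; GC pause time flat miss; open file descriptors growing match; queue depth growing match; timeouts to downstream miss
Every candidate fails on at least one observation.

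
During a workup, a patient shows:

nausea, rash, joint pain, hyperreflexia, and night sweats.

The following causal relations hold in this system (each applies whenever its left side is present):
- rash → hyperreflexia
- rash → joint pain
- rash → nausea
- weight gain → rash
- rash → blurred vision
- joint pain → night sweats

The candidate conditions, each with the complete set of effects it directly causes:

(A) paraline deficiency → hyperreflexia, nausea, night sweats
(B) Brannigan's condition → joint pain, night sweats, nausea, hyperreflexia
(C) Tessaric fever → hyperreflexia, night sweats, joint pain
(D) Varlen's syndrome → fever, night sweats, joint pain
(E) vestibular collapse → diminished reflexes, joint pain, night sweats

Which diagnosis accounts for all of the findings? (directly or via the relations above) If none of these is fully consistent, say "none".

Checking each candidate against the observations:
(A) paraline deficiency — nausea match; rash miss; joint pain miss; hyperreflexia match; night sweats match
(B) Brannigan's condition — nausea match; rash miss; joint pain match; hyperreflexia match; night sweats match
(C) Tessaric fever — nausea miss; rash miss; joint pain match; hyperreflexia match; night sweats match
(D) Varlen's syndrome — nausea miss; rash miss; joint pain match; hyperreflexia miss; night sweats match
(E) vestibular collapse — fails on nausea, rash, hyperreflexia (predicts diminished reflexes, not hyperreflexia)
None of the listed candidates fits everything.

none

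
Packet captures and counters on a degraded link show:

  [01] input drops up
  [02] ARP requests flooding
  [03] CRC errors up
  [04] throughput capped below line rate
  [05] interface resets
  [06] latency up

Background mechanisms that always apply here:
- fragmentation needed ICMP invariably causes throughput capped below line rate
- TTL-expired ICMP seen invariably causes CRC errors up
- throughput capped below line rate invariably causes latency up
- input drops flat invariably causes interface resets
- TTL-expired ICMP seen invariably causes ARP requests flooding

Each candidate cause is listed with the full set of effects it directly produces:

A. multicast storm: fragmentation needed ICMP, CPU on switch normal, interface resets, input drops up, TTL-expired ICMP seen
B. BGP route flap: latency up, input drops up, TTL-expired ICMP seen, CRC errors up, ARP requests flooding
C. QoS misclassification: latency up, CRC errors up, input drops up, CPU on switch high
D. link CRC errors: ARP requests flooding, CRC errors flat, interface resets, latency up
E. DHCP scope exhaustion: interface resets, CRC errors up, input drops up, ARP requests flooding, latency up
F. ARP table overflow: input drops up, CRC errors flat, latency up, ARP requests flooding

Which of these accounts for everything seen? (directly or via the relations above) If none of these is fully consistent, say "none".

A

For each candidate, compare predicted effects to what was observed:
(A) multicast storm — accounts for every observation (ARP requests flooding by TTL-expired ICMP seen → ARP requests flooding)
(B) BGP route flap — input drops up ✓; ARP requests flooding ✓; CRC errors up ✓; throughput capped below line rate ✗; interface resets ✗; latency up ✓
(C) QoS misclassification — input drops up ✓; ARP requests flooding ✗; CRC errors up ✓; throughput capped below line rate ✗; interface resets ✗; latency up ✓
(D) link CRC errors — fails on input drops up, CRC errors up, throughput capped below line rate (predicts CRC errors flat, not CRC errors up)
(E) DHCP scope exhaustion — input drops up ✓; ARP requests flooding ✓; CRC errors up ✓; throughput capped below line rate ✗; interface resets ✓; latency up ✓
(F) ARP table overflow — input drops up ✓; ARP requests flooding ✓; CRC errors up ✗; throughput capped below line rate ✗; interface resets ✗; latency up ✓
(A) is the only candidate with no mismatches.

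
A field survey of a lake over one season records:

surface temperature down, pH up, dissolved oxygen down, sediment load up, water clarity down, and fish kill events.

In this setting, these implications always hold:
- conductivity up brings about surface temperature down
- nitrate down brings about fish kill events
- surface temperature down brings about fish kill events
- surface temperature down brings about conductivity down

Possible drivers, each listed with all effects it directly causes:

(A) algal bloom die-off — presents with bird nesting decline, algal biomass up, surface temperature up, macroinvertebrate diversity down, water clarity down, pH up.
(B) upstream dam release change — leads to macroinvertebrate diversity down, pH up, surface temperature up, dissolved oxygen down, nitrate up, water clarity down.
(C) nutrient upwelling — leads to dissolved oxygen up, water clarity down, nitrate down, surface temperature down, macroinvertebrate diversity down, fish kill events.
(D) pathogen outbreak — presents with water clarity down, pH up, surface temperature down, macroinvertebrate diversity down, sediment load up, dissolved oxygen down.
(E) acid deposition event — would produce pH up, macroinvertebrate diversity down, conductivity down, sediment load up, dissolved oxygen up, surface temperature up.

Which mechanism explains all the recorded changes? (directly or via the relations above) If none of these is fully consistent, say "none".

D

Testing each hypothesis:
(A) algal bloom die-off — surface temperature down ✗; pH up ✓; dissolved oxygen down ✗; sediment load up ✗; water clarity down ✓; fish kill events ✗
(B) upstream dam release change — surface temperature down ✗; pH up ✓; dissolved oxygen down ✓; sediment load up ✗; water clarity down ✓; fish kill events ✗
(C) nutrient upwelling — surface temperature down ✓; pH up ✗; dissolved oxygen down ✗; sediment load up ✗; water clarity down ✓; fish kill events ✓
(D) pathogen outbreak — surface temperature down ✓; pH up ✓; dissolved oxygen down ✓; sediment load up ✓; water clarity down ✓; fish kill events ✓ (by surface temperature down → fish kill events)
(E) acid deposition event — fails on surface temperature down, dissolved oxygen down, water clarity down, fish kill events (predicts surface temperature up, not surface temperature down; predicts dissolved oxygen up, not dissolved oxygen down)
Only (D) is consistent with every observation.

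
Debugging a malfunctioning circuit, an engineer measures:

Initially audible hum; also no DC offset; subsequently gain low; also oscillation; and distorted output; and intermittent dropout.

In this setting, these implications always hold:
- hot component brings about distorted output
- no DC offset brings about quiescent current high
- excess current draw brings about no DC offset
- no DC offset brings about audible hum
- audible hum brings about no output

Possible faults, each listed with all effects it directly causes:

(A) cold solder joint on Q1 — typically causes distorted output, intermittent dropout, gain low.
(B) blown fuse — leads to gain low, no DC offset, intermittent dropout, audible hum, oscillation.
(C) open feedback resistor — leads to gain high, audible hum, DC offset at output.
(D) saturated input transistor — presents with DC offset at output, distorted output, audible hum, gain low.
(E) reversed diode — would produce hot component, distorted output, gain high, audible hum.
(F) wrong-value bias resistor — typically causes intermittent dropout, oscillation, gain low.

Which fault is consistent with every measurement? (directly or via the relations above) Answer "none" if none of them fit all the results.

Testing each hypothesis:
(A) cold solder joint on Q1 — does not account for audible hum, no DC offset, oscillation
(B) blown fuse — does not account for distorted output
(C) open feedback resistor — fails on no DC offset, gain low, oscillation, distorted output, intermittent dropout (predicts DC offset at output, not no DC offset; predicts gain high, not gain low)
(D) saturated input transistor — audible hum yes; no DC offset NO; gain low yes; oscillation NO; distorted output yes; intermittent dropout NO
(E) reversed diode — audible hum yes; no DC offset NO; gain low NO; oscillation NO; distorted output yes; intermittent dropout NO
(F) wrong-value bias resistor — audible hum NO; no DC offset NO; gain low yes; oscillation yes; distorted output NO; intermittent dropout yes
None of the listed candidates fits everything.

none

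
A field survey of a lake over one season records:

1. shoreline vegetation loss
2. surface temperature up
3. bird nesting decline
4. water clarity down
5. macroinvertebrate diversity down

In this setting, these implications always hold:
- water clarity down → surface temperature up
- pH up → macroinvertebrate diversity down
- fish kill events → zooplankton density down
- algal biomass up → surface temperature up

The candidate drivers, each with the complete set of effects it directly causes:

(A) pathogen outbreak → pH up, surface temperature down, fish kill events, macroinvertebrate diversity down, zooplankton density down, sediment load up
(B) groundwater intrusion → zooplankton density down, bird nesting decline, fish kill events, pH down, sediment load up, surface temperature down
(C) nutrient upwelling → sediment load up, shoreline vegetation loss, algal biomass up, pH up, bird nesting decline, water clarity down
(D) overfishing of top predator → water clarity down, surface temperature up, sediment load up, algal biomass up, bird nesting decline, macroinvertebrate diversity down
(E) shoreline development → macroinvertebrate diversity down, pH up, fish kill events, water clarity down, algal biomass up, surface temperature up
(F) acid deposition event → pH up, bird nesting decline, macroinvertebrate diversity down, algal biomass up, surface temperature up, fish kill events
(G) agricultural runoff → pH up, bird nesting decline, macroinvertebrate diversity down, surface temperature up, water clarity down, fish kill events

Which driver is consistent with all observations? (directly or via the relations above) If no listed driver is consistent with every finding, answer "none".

C

For each candidate, compare predicted effects to what was observed:
(A) pathogen outbreak — fails on shoreline vegetation loss, surface temperature up, bird nesting decline, water clarity down (predicts surface temperature down, not surface temperature up)
(B) groundwater intrusion — shoreline vegetation loss NO; surface temperature up NO; bird nesting decline yes; water clarity down NO; macroinvertebrate diversity down NO
(C) nutrient upwelling — accounts for every observation (surface temperature up by water clarity down → surface temperature up)
(D) overfishing of top predator — does not account for shoreline vegetation loss
(E) shoreline development — shoreline vegetation loss NO; surface temperature up yes; bird nesting decline NO; water clarity down yes; macroinvertebrate diversity down yes
(F) acid deposition event — shoreline vegetation loss NO; surface temperature up yes; bird nesting decline yes; water clarity down NO; macroinvertebrate diversity down yes
(G) agricultural runoff — does not account for shoreline vegetation loss
Only (C) is consistent with every observation.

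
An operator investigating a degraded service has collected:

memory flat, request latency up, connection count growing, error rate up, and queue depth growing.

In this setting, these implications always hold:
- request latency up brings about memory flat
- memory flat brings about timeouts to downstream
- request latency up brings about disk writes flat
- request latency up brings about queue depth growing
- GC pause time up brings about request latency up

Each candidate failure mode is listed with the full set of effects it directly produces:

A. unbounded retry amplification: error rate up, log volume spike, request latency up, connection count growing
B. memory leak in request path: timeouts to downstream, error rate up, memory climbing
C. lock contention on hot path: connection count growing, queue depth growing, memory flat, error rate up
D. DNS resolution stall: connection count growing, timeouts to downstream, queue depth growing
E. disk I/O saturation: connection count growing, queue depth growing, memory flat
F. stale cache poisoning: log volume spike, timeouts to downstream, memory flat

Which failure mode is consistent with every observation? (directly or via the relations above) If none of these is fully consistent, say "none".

A

For each candidate, compare predicted effects to what was observed:
(A) unbounded retry amplification — memory flat yes (via request latency up → memory flat); request latency up yes; connection count growing yes; error rate up yes; queue depth growing yes (via request latency up → queue depth growing)
(B) memory leak in request path — memory flat NO; request latency up NO; connection count growing NO; error rate up yes; queue depth growing NO
(C) lock contention on hot path — does not account for request latency up
(D) DNS resolution stall — memory flat NO; request latency up NO; connection count growing yes; error rate up NO; queue depth growing yes
(E) disk I/O saturation — does not account for request latency up, error rate up
(F) stale cache poisoning — does not account for request latency up, connection count growing, error rate up, queue depth growing
(A) is the only candidate with no mismatches.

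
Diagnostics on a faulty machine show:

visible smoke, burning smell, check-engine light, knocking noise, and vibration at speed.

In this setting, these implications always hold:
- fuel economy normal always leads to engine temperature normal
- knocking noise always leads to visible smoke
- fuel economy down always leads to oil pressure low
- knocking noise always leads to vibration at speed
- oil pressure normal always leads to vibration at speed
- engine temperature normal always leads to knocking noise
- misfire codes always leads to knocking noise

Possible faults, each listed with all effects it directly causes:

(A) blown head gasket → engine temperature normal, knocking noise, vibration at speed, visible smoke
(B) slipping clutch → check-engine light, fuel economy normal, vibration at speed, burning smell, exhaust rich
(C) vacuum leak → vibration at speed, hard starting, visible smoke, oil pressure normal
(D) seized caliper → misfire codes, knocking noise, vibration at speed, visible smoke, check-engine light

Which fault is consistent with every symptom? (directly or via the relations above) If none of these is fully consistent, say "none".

B

Checking each candidate against the observations:
(A) blown head gasket — visible smoke ✓; burning smell ✗; check-engine light ✗; knocking noise ✓; vibration at speed ✓
(B) slipping clutch — visible smoke ✓ (by fuel economy normal → engine temperature normal → knocking noise → visible smoke); burning smell ✓; check-engine light ✓; knocking noise ✓ (by fuel economy normal → engine temperature normal → knocking noise); vibration at speed ✓
(C) vacuum leak — visible smoke ✓; burning smell ✗; check-engine light ✗; knocking noise ✗; vibration at speed ✓
(D) seized caliper — visible smoke ✓; burning smell ✗; check-engine light ✓; knocking noise ✓; vibration at speed ✓
(B) is the only candidate with no mismatches.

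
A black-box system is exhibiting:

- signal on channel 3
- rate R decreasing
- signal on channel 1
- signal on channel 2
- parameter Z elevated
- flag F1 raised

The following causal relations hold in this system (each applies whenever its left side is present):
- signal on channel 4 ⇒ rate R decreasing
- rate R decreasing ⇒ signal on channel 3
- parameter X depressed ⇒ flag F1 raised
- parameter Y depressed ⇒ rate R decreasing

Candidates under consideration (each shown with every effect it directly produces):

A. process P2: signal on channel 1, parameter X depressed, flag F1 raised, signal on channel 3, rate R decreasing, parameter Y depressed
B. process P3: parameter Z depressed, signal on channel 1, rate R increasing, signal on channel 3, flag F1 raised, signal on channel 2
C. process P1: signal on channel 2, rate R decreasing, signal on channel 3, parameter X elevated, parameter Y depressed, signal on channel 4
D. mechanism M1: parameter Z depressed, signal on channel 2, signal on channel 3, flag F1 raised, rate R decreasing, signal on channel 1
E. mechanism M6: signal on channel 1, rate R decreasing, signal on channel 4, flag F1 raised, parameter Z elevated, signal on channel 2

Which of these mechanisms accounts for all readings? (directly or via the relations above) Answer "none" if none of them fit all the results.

E

Per-candidate check:
(A) process P2 — does not account for signal on channel 2, parameter Z elevated
(B) process P3 — fails on rate R decreasing, parameter Z elevated (predicts rate R increasing, not rate R decreasing; predicts parameter Z depressed, not parameter Z elevated)
(C) process P1 — signal on channel 3 match; rate R decreasing match; signal on channel 1 miss; signal on channel 2 match; parameter Z elevated miss; flag F1 raised miss
(D) mechanism M1 — signal on channel 3 match; rate R decreasing match; signal on channel 1 match; signal on channel 2 match; parameter Z elevated miss; flag F1 raised match
(E) mechanism M6 — accounts for every observation (signal on channel 3 by rate R decreasing → signal on channel 3)
Only (E) is consistent with every observation.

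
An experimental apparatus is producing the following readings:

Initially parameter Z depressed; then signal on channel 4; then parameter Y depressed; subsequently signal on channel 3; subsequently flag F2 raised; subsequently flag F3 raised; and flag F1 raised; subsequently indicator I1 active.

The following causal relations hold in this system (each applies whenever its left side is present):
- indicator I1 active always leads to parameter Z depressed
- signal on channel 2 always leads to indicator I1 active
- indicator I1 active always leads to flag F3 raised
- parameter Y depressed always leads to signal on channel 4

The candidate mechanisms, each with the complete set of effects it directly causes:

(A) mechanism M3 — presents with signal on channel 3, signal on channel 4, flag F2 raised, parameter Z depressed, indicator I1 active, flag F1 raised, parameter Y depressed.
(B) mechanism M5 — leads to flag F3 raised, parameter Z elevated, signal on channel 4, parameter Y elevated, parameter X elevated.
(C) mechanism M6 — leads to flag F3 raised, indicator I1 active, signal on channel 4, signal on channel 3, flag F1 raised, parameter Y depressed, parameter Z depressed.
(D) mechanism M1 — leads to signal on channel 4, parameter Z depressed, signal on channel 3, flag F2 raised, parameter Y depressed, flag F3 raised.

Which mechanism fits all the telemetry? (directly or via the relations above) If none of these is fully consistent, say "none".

Per-candidate check:
(A) mechanism M3 — parameter Z depressed match; signal on channel 4 match; parameter Y depressed match; signal on channel 3 match; flag F2 raised match; flag F3 raised match (by indicator I1 active → flag F3 raised); flag F1 raised match; indicator I1 active match
(B) mechanism M5 — fails on parameter Z depressed, parameter Y depressed, signal on channel 3, flag F2 raised, flag F1 raised, indicator I1 active (predicts parameter Z elevated, not parameter Z depressed; predicts parameter Y elevated, not parameter Y depressed)
(C) mechanism M6 — does not account for flag F2 raised
(D) mechanism M1 — does not account for flag F1 raised, indicator I1 active
(A) alone accounts for all the evidence.

A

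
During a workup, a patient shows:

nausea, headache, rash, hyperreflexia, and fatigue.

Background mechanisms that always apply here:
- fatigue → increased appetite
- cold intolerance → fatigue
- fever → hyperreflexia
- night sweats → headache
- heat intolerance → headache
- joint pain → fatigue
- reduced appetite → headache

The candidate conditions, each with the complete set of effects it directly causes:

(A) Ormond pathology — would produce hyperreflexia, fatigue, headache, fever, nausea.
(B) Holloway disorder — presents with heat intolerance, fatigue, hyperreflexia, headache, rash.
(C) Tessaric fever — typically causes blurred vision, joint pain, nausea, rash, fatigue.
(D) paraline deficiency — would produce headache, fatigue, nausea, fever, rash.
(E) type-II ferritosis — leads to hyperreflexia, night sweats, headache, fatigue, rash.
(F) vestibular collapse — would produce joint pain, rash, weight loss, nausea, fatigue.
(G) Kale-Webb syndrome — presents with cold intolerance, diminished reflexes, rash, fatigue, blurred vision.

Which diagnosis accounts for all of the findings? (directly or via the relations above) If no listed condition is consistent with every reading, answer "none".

Checking each candidate against the observations:
(A) Ormond pathology — nausea +; headache +; rash -; hyperreflexia +; fatigue +
(B) Holloway disorder — nausea -; headache +; rash +; hyperreflexia +; fatigue +
(C) Tessaric fever — nausea +; headache -; rash +; hyperreflexia -; fatigue +
(D) paraline deficiency — nausea +; headache +; rash +; hyperreflexia + (by fever → hyperreflexia); fatigue +
(E) type-II ferritosis — does not account for nausea
(F) vestibular collapse — nausea +; headache -; rash +; hyperreflexia -; fatigue +
(G) Kale-Webb syndrome — nausea -; headache -; rash +; hyperreflexia -; fatigue +
(D) is the only candidate with no mismatches.

D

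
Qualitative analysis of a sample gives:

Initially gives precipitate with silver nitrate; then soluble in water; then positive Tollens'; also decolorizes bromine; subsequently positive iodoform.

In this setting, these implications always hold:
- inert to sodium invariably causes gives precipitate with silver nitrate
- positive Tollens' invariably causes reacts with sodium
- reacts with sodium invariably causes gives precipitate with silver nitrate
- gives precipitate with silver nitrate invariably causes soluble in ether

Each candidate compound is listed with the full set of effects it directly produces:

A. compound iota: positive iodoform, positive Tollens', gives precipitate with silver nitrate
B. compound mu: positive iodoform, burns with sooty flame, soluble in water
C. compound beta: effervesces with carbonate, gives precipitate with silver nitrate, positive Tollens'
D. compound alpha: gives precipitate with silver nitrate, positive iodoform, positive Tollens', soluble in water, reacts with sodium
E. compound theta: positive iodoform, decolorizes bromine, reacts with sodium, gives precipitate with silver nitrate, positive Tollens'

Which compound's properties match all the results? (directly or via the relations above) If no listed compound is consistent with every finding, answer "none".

none

Checking each candidate against the observations:
(A) compound iota — gives precipitate with silver nitrate yes; soluble in water NO; positive Tollens' yes; decolorizes bromine NO; positive iodoform yes
(B) compound mu — gives precipitate with silver nitrate NO; soluble in water yes; positive Tollens' NO; decolorizes bromine NO; positive iodoform yes
(C) compound beta — gives precipitate with silver nitrate yes; soluble in water NO; positive Tollens' yes; decolorizes bromine NO; positive iodoform NO
(D) compound alpha — gives precipitate with silver nitrate yes; soluble in water yes; positive Tollens' yes; decolorizes bromine NO; positive iodoform yes
(E) compound theta — gives precipitate with silver nitrate yes; soluble in water NO; positive Tollens' yes; decolorizes bromine yes; positive iodoform yes
Every candidate fails on at least one observation.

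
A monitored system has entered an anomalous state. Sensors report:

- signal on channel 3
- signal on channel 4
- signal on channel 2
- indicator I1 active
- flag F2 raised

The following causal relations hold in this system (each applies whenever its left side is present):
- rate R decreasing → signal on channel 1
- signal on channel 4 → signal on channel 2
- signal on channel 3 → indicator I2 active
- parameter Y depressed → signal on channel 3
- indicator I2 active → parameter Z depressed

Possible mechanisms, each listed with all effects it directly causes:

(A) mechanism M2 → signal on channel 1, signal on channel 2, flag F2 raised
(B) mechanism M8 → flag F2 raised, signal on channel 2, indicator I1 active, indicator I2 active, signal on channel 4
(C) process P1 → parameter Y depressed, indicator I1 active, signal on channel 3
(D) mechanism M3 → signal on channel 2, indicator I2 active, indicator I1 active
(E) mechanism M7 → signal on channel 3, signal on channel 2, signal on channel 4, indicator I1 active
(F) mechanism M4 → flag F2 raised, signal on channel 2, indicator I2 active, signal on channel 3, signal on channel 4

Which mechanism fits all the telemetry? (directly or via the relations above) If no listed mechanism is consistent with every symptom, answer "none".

Per-candidate check:
(A) mechanism M2 — signal on channel 3 -; signal on channel 4 -; signal on channel 2 +; indicator I1 active -; flag F2 raised +
(B) mechanism M8 — signal on channel 3 -; signal on channel 4 +; signal on channel 2 +; indicator I1 active +; flag F2 raised +
(C) process P1 — signal on channel 3 +; signal on channel 4 -; signal on channel 2 -; indicator I1 active +; flag F2 raised -
(D) mechanism M3 — does not account for signal on channel 3, signal on channel 4, flag F2 raised
(E) mechanism M7 — does not account for flag F2 raised
(F) mechanism M4 — does not account for indicator I1 active
No candidate is consistent with all observations.

none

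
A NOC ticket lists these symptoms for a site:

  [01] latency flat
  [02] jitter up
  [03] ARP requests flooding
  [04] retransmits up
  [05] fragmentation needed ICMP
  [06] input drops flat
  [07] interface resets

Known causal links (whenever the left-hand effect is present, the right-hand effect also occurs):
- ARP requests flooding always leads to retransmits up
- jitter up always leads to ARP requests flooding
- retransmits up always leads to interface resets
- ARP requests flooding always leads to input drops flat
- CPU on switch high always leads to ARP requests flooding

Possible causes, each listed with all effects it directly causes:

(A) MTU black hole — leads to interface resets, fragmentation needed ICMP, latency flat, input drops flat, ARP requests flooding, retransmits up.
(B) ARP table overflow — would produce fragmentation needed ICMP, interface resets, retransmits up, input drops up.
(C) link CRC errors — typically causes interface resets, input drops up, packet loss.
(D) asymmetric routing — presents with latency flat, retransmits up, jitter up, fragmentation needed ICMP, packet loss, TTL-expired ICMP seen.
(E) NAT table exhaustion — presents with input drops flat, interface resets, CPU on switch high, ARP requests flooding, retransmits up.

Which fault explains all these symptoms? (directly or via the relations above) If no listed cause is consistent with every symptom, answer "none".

D

For each candidate, compare predicted effects to what was observed:
(A) MTU black hole — latency flat ✓; jitter up ✗; ARP requests flooding ✓; retransmits up ✓; fragmentation needed ICMP ✓; input drops flat ✓; interface resets ✓
(B) ARP table overflow — latency flat ✗; jitter up ✗; ARP requests flooding ✗; retransmits up ✓; fragmentation needed ICMP ✓; input drops flat ✗; interface resets ✓
(C) link CRC errors — latency flat ✗; jitter up ✗; ARP requests flooding ✗; retransmits up ✗; fragmentation needed ICMP ✗; input drops flat ✗; interface resets ✓
(D) asymmetric routing — latency flat ✓; jitter up ✓; ARP requests flooding ✓ (by jitter up → ARP requests flooding); retransmits up ✓; fragmentation needed ICMP ✓; input drops flat ✓ (by jitter up → ARP requests flooding → input drops flat); interface resets ✓ (by retransmits up → interface resets)
(E) NAT table exhaustion — does not account for latency flat, jitter up, fragmentation needed ICMP
Only (D) is consistent with every observation.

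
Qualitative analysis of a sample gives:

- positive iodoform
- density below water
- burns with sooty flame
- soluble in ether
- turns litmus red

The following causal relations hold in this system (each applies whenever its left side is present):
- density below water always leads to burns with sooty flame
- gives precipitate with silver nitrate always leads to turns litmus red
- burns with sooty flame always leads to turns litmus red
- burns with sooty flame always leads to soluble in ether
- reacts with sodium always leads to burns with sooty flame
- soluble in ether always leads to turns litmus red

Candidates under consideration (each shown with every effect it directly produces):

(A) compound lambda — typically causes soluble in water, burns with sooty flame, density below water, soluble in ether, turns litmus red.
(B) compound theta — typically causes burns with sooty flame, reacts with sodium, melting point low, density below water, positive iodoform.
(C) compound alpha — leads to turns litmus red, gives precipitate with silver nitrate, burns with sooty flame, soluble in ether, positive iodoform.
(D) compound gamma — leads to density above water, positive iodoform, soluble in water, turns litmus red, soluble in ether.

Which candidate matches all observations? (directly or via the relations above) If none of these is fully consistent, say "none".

B

Testing each hypothesis:
(A) compound lambda — positive iodoform miss; density below water match; burns with sooty flame match; soluble in ether match; turns litmus red match
(B) compound theta — positive iodoform match; density below water match; burns with sooty flame match; soluble in ether match (via burns with sooty flame → soluble in ether); turns litmus red match (via burns with sooty flame → turns litmus red)
(C) compound alpha — positive iodoform match; density below water miss; burns with sooty flame match; soluble in ether match; turns litmus red match
(D) compound gamma — fails on density below water, burns with sooty flame (predicts density above water, not density below water)
Only (B) is consistent with every observation.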